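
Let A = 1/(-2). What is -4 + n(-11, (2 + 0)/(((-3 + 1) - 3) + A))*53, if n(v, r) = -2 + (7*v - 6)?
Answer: -4509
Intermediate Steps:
A = -½ ≈ -0.50000
n(v, r) = -8 + 7*v (n(v, r) = -2 + (-6 + 7*v) = -8 + 7*v)
-4 + n(-11, (2 + 0)/(((-3 + 1) - 3) + A))*53 = -4 + (-8 + 7*(-11))*53 = -4 + (-8 - 77)*53 = -4 - 85*53 = -4 - 4505 = -4509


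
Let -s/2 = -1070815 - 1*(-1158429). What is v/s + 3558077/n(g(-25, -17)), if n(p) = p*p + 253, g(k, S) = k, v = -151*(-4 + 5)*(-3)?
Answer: 311737159411/76925092 ≈ 4052.5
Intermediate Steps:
v = 453 (v = -151*(-3) = 453)
n(p) = 253 + p**2 (n(p) = p**2 + 253 = 253 + p**2)
s = -175228 (s = -2*(-1070815 - 1*(-1158429)) = -2*(-1070815 + 1158429) = -2*87614 = -175228)
v/s + 3558077/n(g(-25, -17)) = 453/(-175228) + 3558077/(253 + (-25)**2) = 453*(-1/175228) + 3558077/(253 + 625) = -453/175228 + 3558077/878 = 311737159411/76925092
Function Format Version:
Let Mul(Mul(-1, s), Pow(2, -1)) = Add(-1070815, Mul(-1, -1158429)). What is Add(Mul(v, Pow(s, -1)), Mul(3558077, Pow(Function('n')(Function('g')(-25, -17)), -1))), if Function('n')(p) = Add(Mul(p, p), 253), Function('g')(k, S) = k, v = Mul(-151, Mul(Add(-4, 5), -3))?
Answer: Rational(311737159411, 76925092) ≈ 4052.5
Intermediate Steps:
v = 453 (v = Mul(-151, Mul(1, -3)) = Mul(-151, -3) = 453)
Function('n')(p) = Add(253, Pow(p, 2)) (Function('n')(p) = Add(Pow(p, 2), 253) = Add(253, Pow(p, 2)))
s = -175228 (s = Mul(-2, Add(-1070815, Mul(-1, -1158429))) = Mul(-2, Add(-1070815, 1158429)) = Mul(-2, 87614) = -175228)
Add(Mul(v, Pow(s, -1)), Mul(3558077, Pow(Function('n')(Function('g')(-25, -17)), -1))) = Add(Mul(453, Pow(-175228, -1)), Mul(3558077, Pow(Add(253, Pow(-25, 2)), -1))) = Add(Mul(453, Rational(-1, 175228)), Mul(3558077, Pow(Add(253, 625), -1))) = Add(Rational(-453, 175228), Mul(3558077, Pow(878, -1))) = Add(Rational(-453, 175228), Mul(3558077, Rational(1, 878))) = Add(Rational(-453, 175228), Rational(3558077, 878)) = Rational(311737159411, 76925092)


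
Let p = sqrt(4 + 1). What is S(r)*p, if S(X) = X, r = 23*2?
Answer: 46*sqrt(5) ≈ 102.86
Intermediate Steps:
r = 46
p = sqrt(5) ≈ 2.2361
S(r)*p = 46*sqrt(5)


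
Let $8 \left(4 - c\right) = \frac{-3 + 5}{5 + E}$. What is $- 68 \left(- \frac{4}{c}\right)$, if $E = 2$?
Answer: $\frac{7616}{111} \approx 68.613$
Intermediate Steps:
$c = \frac{111}{28}$ ($c = 4 - \frac{\left(-3 + 5\right) \frac{1}{5 + 2}}{8} = 4 - \frac{2 \cdot \frac{1}{7}}{8} = 4 - \frac{1}{28} = \frac{111}{28} \approx 3.9643$)
$- 68 \left(- \frac{4}{c}\right) = - 68 \left(- \frac{4}{\frac{111}{28}}\right) = - 68 \left(\left(-4\right) \frac{28}{111}\right) = \left(-68\right) \left(- \frac{112}{111}\right) = \frac{7616}{111}$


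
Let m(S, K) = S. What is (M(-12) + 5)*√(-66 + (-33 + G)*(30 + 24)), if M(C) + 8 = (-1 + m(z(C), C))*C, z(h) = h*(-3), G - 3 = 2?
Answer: -423*I*√1578 ≈ -16803.0*I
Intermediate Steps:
G = 5 (G = 3 + 2 = 5)
z(h) = -3*h
M(C) = -8 + C*(-1 - 3*C) (M(C) = -8 + (-1 - 3*C)*C = -8 + C*(-1 - 3*C))
(M(-12) + 5)*√(-66 + (-33 + G)*(30 + 24)) = ((-8 - 1*(-12) - 3*(-12)²) + 5)*√(-66 + (-33 + 5)*(30 + 24)) = ((-8 + 12 - 3*144) + 5)*√(-66 - 28*54) = ((-8 + 12 - 432) + 5)*√(-66 - 1512) = (-428 + 5)*√(-1578) = -423*I*√1578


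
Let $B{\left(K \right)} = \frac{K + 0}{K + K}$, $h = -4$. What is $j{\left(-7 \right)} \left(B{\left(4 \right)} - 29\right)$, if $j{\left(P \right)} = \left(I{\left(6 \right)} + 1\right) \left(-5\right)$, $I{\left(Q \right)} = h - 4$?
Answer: $- \frac{1995}{2} \approx -997.5$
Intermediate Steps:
$I{\left(Q \right)} = -8$ ($I{\left(Q \right)} = -4 - 4 = -8$)
$j{\left(P \right)} = 35$ ($j{\left(P \right)} = \left(-8 + 1\right) \left(-5\right) = \left(-7\right) \left(-5\right) = 35$)
$B{\left(K \right)} = \frac{1}{2}$ ($B{\left(K \right)} = \frac{K}{2 K} = K \frac{1}{2 K} = \frac{1}{2}$)
$j{\left(-7 \right)} \left(B{\left(4 \right)} - 29\right) = 35 \left(\frac{1}{2} - 29\right) = 35 \left(- \frac{57}{2}\right) = - \frac{1995}{2}$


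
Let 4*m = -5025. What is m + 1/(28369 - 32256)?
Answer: -19532179/15548 ≈ -1256.3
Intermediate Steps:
m = -5025/4 (m = (¼)*(-5025) = -5025/4 ≈ -1256.3)
m + 1/(28369 - 32256) = -5025/4 + 1/(28369 - 32256) = -5025/4 + 1/(-3887) = -5025/4 - 1/3887 = -19532179/15548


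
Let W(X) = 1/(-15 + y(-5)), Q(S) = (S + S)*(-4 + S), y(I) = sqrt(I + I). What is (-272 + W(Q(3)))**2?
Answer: (2220064*sqrt(10) + 15914721*I)/(5*(6*sqrt(10) + 43*I)) ≈ 74019.0 + 7.322*I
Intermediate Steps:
y(I) = sqrt(2)*sqrt(I) (y(I) = sqrt(2*I) = sqrt(2)*sqrt(I))
Q(S) = 2*S*(-4 + S) (Q(S) = (2*S)*(-4 + S) = 2*S*(-4 + S))
W(X) = 1/(-15 + I*sqrt(10)) (W(X) = 1/(-15 + sqrt(2)*sqrt(-5)) = 1/(-15 + sqrt(2)*(I*sqrt(5))) = 1/(-15 + I*sqrt(10)))
(-272 + W(Q(3)))**2 = (-272 + (-3/47 - I*sqrt(10)/235))**2 = (-12787/47 - I*sqrt(10)/235)**2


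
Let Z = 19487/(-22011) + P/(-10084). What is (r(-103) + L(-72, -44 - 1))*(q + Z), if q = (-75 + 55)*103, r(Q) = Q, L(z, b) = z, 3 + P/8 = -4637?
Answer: 19976899338725/55489731 ≈ 3.6001e+5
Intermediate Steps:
P = -37120 (P = -24 + 8*(-4637) = -24 - 37096 = -37120)
Z = 155135353/55489731 (Z = 19487/(-22011) - 37120/(-10084) = 19487*(-1/22011) - 37120*(-1/10084) = -19487/22011 + 9280/2521 = 155135353/55489731 ≈ 2.7957)
q = -2060 (q = -20*103 = -2060)
(r(-103) + L(-72, -44 - 1))*(q + Z) = (-103 - 72)*(-2060 + 155135353/55489731) = -175*(-114153710507/55489731) = 19976899338725/55489731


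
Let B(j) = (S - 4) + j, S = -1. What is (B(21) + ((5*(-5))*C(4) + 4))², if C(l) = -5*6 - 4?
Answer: 756900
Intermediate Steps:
C(l) = -34 (C(l) = -30 - 4 = -34)
B(j) = -5 + j (B(j) = (-1 - 4) + j = -5 + j)
(B(21) + ((5*(-5))*C(4) + 4))² = ((-5 + 21) + ((5*(-5))*(-34) + 4))² = (16 + (-25*(-34) + 4))² = (16 + (850 + 4))² = (16 + 854)² = 870² = 756900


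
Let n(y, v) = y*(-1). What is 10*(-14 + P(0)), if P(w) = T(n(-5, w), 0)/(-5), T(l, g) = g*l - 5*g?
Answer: -140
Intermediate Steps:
n(y, v) = -y
T(l, g) = -5*g + g*l
P(w) = 0 (P(w) = (0*(-5 - 1*(-5)))/(-5) = (0*(-5 + 5))*(-⅕) = (0*0)*(-⅕) = 0*(-⅕) = 0)
10*(-14 + P(0)) = 10*(-14 + 0) = 10*(-14) = -140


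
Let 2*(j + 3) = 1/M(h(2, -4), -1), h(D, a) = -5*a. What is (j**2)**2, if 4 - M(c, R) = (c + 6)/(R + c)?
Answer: 6234839521/100000000 ≈ 62.348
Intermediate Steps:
M(c, R) = 4 - (6 + c)/(R + c) (M(c, R) = 4 - (c + 6)/(R + c) = 4 - (6 + c)/(R + c))
j = -281/100 (j = -3 + 1/(2*(((-6 + 3*(-5*(-4)) + 4*(-1))/(-1 - 5*(-4))))) = -3 + 1/(2*(((-6 + 3*20 - 4)/(-1 + 20)))) = -3 + 1/(2*(((-6 + 60 - 4)/19))) = -3 + 1/(2*(((1/19)*50))) = -3 + 1/(2*(50/19)) = -3 + (1/2)*(19/50) = -3 + 19/100 = -281/100 ≈ -2.8100)
(j**2)**2 = ((-281/100)**2)**2 = (78961/10000)**2 = 6234839521/100000000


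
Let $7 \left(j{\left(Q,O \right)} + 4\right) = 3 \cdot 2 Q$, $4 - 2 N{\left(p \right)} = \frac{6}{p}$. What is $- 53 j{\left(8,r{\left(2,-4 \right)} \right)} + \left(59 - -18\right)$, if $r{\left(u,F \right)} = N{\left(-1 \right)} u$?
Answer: $- \frac{521}{7} \approx -74.429$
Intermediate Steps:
$N{\left(p \right)} = 2 - \frac{3}{p}$ ($N{\left(p \right)} = 2 - \frac{6 \frac{1}{p}}{2} = 2 - \frac{3}{p}$)
$r{\left(u,F \right)} = 5 u$ ($r{\left(u,F \right)} = \left(2 - \frac{3}{-1}\right) u = \left(2 - -3\right) u = \left(2 + 3\right) u = 5 u$)
$j{\left(Q,O \right)} = -4 + \frac{6 Q}{7}$ ($j{\left(Q,O \right)} = -4 + \frac{3 \cdot 2 Q}{7} = -4 + \frac{6 Q}{7}$)
$- 53 j{\left(8,r{\left(2,-4 \right)} \right)} + \left(59 - -18\right) = - 53 \left(-4 + \frac{6}{7} \cdot 8\right) + \left(59 - -18\right) = - 53 \left(-4 + \frac{48}{7}\right) + \left(59 + 18\right) = \left(-53\right) \frac{20}{7} + 77 = - \frac{1060}{7} + 77 = - \frac{521}{7}$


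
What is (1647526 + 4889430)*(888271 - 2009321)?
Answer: -7328254523800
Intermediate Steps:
(1647526 + 4889430)*(888271 - 2009321) = 6536956*(-1121050) = -7328254523800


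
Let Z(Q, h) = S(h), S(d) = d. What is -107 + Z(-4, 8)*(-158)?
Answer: -1371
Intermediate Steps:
Z(Q, h) = h
-107 + Z(-4, 8)*(-158) = -107 + 8*(-158) = -107 - 1264 = -1371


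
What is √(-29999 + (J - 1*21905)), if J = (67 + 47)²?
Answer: 2*I*√9727 ≈ 197.25*I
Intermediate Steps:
J = 12996 (J = 114² = 12996)
√(-29999 + (J - 1*21905)) = √(-29999 + (12996 - 1*21905)) = √(-29999 + (12996 - 21905)) = √(-29999 - 8909) = √(-38908) = 2*I*√9727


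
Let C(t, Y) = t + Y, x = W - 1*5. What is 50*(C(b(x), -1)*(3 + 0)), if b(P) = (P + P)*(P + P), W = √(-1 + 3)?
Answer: 16050 - 6000*√2 ≈ 7564.7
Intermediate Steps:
W = √2 ≈ 1.4142
x = -5 + √2 (x = √2 - 1*5 = √2 - 5 = -5 + √2 ≈ -3.5858)
b(P) = 4*P² (b(P) = (2*P)*(2*P) = 4*P²)
C(t, Y) = Y + t
50*(C(b(x), -1)*(3 + 0)) = 50*((-1 + 4*(-5 + √2)²)*(3 + 0)) = 50*((-1 + 4*(-5 + √2)²)*3) = 50*(-3 + 12*(-5 + √2)²) = -150 + 600*(-5 + √2)²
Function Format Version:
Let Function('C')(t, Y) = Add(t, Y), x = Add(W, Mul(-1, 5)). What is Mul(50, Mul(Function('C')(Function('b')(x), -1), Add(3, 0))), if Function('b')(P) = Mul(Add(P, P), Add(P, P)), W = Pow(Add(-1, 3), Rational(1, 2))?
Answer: Add(16050, Mul(-6000, Pow(2, Rational(1, 2)))) ≈ 7564.7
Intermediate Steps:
W = Pow(2, Rational(1, 2)) ≈ 1.4142
x = Add(-5, Pow(2, Rational(1, 2))) (x = Add(Pow(2, Rational(1, 2)), Mul(-1, 5)) = Add(Pow(2, Rational(1, 2)), -5) = Add(-5, Pow(2, Rational(1, 2))) ≈ -3.5858)
Function('b')(P) = Mul(4, Pow(P, 2)) (Function('b')(P) = Mul(Mul(2, P), Mul(2, P)) = Mul(4, Pow(P, 2)))
Function('C')(t, Y) = Add(Y, t)
Mul(50, Mul(Function('C')(Function('b')(x), -1), Add(3, 0))) = Mul(50, Mul(Add(-1, Mul(4, Pow(Add(-5, Pow(2, Rational(1, 2))), 2))), Add(3, 0))) = Mul(50, Mul(Add(-1, Mul(4, Pow(Add(-5, Pow(2, Rational(1, 2))), 2))), 3)) = Mul(50, Add(-3, Mul(12, Pow(Add(-5, Pow(2, Rational(1, 2))), 2)))) = Add(-150, Mul(600, Pow(Add(-5, Pow(2, Rational(1, 2))), 2)))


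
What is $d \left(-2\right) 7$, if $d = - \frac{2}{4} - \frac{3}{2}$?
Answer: $28$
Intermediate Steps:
$d = -2$ ($d = \left(-2\right) \frac{1}{4} - \frac{3}{2} = - \frac{1}{2} - \frac{3}{2} = -2$)
$d \left(-2\right) 7 = \left(-2\right) \left(-2\right) 7 = 4 \cdot 7 = 28$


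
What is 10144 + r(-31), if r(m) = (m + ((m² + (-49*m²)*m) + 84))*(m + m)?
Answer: -90557782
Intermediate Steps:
r(m) = 2*m*(84 + m + m² - 49*m³) (r(m) = (m + ((m² - 49*m³) + 84))*(2*m) = (m + (84 + m² - 49*m³))*(2*m) = (84 + m + m² - 49*m³)*(2*m) = 2*m*(84 + m + m² - 49*m³))
10144 + r(-31) = 10144 + 2*(-31)*(84 - 31 + (-31)² - 49*(-31)³) = 10144 + 2*(-31)*(84 - 31 + 961 - 49*(-29791)) = 10144 + 2*(-31)*(84 - 31 + 961 + 1459759) = 10144 + 2*(-31)*1460773 = 10144 - 90567926 = -90557782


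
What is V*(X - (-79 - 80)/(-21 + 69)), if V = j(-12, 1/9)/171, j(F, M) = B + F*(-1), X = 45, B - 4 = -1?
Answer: 3865/912 ≈ 4.2379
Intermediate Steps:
B = 3 (B = 4 - 1 = 3)
j(F, M) = 3 - F (j(F, M) = 3 + F*(-1) = 3 - F)
V = 5/57 (V = (3 - 1*(-12))/171 = (3 + 12)*(1/171) = 15*(1/171) = 5/57 ≈ 0.087719)
V*(X - (-79 - 80)/(-21 + 69)) = 5*(45 - (-79 - 80)/(-21 + 69))/57 = 5*(45 - (-159)/48)/57 = 5*(45 - 1*(-53/16))/57 = 5*(45 + 53/16)/57 = (5/57)*(773/16) = 3865/912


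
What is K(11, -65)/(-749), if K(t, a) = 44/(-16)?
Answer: 11/2996 ≈ 0.0036716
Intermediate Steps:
K(t, a) = -11/4 (K(t, a) = 44*(-1/16) = -11/4)
K(11, -65)/(-749) = -11/4/(-749) = -11/4*(-1/749) = 11/2996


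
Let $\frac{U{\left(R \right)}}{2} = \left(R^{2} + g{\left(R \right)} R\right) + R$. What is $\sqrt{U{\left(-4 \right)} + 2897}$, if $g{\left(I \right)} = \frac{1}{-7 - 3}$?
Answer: $\frac{\sqrt{73045}}{5} \approx 54.054$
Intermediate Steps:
$g{\left(I \right)} = - \frac{1}{10}$ ($g{\left(I \right)} = \frac{1}{-10} = - \frac{1}{10}$)
$U{\left(R \right)} = 2 R^{2} + \frac{9 R}{5}$ ($U{\left(R \right)} = 2 \left(\left(R^{2} - \frac{R}{10}\right) + R\right) = 2 \left(R^{2} + \frac{9 R}{10}\right) = 2 R^{2} + \frac{9 R}{5}$)
$\sqrt{U{\left(-4 \right)} + 2897} = \sqrt{\frac{1}{5} \left(-4\right) \left(9 + 10 \left(-4\right)\right) + 2897} = \sqrt{\frac{1}{5} \left(-4\right) \left(9 - 40\right) + 2897} = \sqrt{\frac{1}{5} \left(-4\right) \left(-31\right) + 2897} = \sqrt{\frac{124}{5} + 2897} = \sqrt{\frac{14609}{5}} = \frac{\sqrt{73045}}{5}$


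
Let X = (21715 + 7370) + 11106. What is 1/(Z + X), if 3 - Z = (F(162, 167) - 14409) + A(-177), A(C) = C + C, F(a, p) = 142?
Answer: 1/54815 ≈ 1.8243e-5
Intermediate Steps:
A(C) = 2*C
X = 40191 (X = 29085 + 11106 = 40191)
Z = 14624 (Z = 3 - ((142 - 14409) + 2*(-177)) = 3 - (-14267 - 354) = 3 - 1*(-14621) = 3 + 14621 = 14624)
1/(Z + X) = 1/(14624 + 40191) = 1/54815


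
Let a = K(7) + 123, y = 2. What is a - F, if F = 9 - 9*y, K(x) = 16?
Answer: 148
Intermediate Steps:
a = 139 (a = 16 + 123 = 139)
F = -9 (F = 9 - 9*2 = 9 - 18 = -9)
a - F = 139 - 1*(-9) = 139 + 9 = 148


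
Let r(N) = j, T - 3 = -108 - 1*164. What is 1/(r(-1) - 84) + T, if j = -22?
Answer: -28515/106 ≈ -269.01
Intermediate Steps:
T = -269 (T = 3 + (-108 - 1*164) = 3 + (-108 - 164) = 3 - 272 = -269)
r(N) = -22
1/(r(-1) - 84) + T = 1/(-22 - 84) - 269 = 1/(-106) - 269 = -1/106 - 269 = -28515/106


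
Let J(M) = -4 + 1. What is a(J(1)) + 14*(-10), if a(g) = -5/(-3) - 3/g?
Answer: -412/3 ≈ -137.33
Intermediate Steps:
J(M) = -3
a(g) = 5/3 - 3/g (a(g) = -5*(-⅓) - 3/g = 5/3 - 3/g)
a(J(1)) + 14*(-10) = (5/3 - 3/(-3)) + 14*(-10) = (5/3 - 3*(-⅓)) - 140 = (5/3 + 1) - 140 = 8/3 - 140 = -412/3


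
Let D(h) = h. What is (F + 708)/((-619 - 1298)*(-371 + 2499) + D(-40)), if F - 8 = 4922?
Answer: -2819/2039708 ≈ -0.0013821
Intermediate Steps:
F = 4930 (F = 8 + 4922 = 4930)
(F + 708)/((-619 - 1298)*(-371 + 2499) + D(-40)) = (4930 + 708)/((-619 - 1298)*(-371 + 2499) - 40) = 5638/(-1917*2128 - 40) = 5638/(-4079376 - 40) = 5638/(-4079416) = 5638*(-1/4079416) = -2819/2039708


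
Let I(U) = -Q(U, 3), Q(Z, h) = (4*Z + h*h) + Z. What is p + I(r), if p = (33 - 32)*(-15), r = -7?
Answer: 11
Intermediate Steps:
Q(Z, h) = h**2 + 5*Z (Q(Z, h) = (4*Z + h**2) + Z = (h**2 + 4*Z) + Z = h**2 + 5*Z)
I(U) = -9 - 5*U (I(U) = -(3**2 + 5*U) = -(9 + 5*U) = -9 - 5*U)
p = -15 (p = 1*(-15) = -15)
p + I(r) = -15 + (-9 - 5*(-7)) = -15 + (-9 + 35) = -15 + 26 = 11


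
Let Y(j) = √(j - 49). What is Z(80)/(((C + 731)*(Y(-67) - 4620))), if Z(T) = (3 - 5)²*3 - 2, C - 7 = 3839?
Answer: -11550/24423462433 - 5*I*√29/24423462433 ≈ -4.7291e-7 - 1.1025e-9*I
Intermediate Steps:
C = 3846 (C = 7 + 3839 = 3846)
Y(j) = √(-49 + j)
Z(T) = 10 (Z(T) = (-2)²*3 - 2 = 4*3 - 2 = 12 - 2 = 10)
Z(80)/(((C + 731)*(Y(-67) - 4620))) = 10/(((3846 + 731)*(√(-49 - 67) - 4620))) = 10/((4577*(√(-116) - 4620))) = 10/((4577*(2*I*√29 - 4620))) = 10/((4577*(-4620 + 2*I*√29))) = 10/(-21145740 + 9154*I*√29)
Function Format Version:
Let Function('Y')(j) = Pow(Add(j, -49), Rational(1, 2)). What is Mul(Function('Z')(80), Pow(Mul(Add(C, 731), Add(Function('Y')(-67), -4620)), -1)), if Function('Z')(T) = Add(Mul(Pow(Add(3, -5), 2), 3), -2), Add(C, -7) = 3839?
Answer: Add(Rational(-11550, 24423462433), Mul(Rational(-5, 24423462433), I, Pow(29, Rational(1, 2)))) ≈ Add(-4.7291e-7, Mul(-1.1025e-9, I))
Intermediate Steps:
C = 3846 (C = Add(7, 3839) = 3846)
Function('Y')(j) = Pow(Add(-49, j), Rational(1, 2))
Function('Z')(T) = 10 (Function('Z')(T) = Add(Mul(Pow(-2, 2), 3), -2) = Add(Mul(4, 3), -2) = Add(12, -2) = 10)
Mul(Function('Z')(80), Pow(Mul(Add(C, 731), Add(Function('Y')(-67), -4620)), -1)) = Mul(10, Pow(Mul(Add(3846, 731), Add(Pow(Add(-49, -67), Rational(1, 2)), -4620)), -1)) = Mul(10, Pow(Mul(4577, Add(Pow(-116, Rational(1, 2)), -4620)), -1)) = Mul(10, Pow(Mul(4577, Add(Mul(2, I, Pow(29, Rational(1, 2))), -4620)), -1)) = Mul(10, Pow(Mul(4577, Add(-4620, Mul(2, I, Pow(29, Rational(1, 2))))), -1)) = Mul(10, Pow(Add(-21145740, Mul(9154, I, Pow(29, Rational(1, 2)))), -1))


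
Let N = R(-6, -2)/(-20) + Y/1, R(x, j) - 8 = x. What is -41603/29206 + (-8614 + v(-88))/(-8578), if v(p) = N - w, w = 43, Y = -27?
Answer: -516213547/1252645340 ≈ -0.41210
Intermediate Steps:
R(x, j) = 8 + x
N = -271/10 (N = (8 - 6)/(-20) - 27/1 = 2*(-1/20) - 27*1 = -⅒ - 27 = -271/10 ≈ -27.100)
v(p) = -701/10 (v(p) = -271/10 - 1*43 = -271/10 - 43 = -701/10)
-41603/29206 + (-8614 + v(-88))/(-8578) = -41603/29206 + (-8614 - 701/10)/(-8578) = -41603*1/29206 - 86841/10*(-1/8578) = -41603/29206 + 86841/85780 = -516213547/1252645340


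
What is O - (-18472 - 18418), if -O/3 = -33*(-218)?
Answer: 15308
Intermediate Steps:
O = -21582 (O = -(-99)*(-218) = -3*7194 = -21582)
O - (-18472 - 18418) = -21582 - (-18472 - 18418) = -21582 - 1*(-36890) = -21582 + 36890 = 15308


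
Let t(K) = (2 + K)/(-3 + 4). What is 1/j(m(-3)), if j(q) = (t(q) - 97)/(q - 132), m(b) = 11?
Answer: 121/84 ≈ 1.4405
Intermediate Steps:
t(K) = 2 + K (t(K) = (2 + K)/1 = (2 + K)*1 = 2 + K)
j(q) = (-95 + q)/(-132 + q) (j(q) = ((2 + q) - 97)/(q - 132) = (-95 + q)/(-132 + q))
1/j(m(-3)) = 1/((-95 + 11)/(-132 + 11)) = 1/(-84/(-121)) = 1/(-1/121*(-84)) = 1/(84/121) = 121/84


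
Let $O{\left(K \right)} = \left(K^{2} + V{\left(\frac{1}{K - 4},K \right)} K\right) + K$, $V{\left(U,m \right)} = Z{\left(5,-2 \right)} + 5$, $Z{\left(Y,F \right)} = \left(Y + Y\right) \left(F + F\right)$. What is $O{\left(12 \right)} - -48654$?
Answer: $48390$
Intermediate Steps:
$Z{\left(Y,F \right)} = 4 F Y$ ($Z{\left(Y,F \right)} = 2 Y 2 F = 4 F Y$)
$V{\left(U,m \right)} = -35$ ($V{\left(U,m \right)} = 4 \left(-2\right) 5 + 5 = -40 + 5 = -35$)
$O{\left(K \right)} = K^{2} - 34 K$ ($O{\left(K \right)} = \left(K^{2} - 35 K\right) + K = K^{2} - 34 K$)
$O{\left(12 \right)} - -48654 = 12 \left(-34 + 12\right) - -48654 = 12 \left(-22\right) + 48654 = -264 + 48654 = 48390$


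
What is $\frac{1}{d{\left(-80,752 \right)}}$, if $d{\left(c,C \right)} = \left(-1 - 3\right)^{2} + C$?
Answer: $\frac{1}{768} \approx 0.0013021$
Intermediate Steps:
$d{\left(c,C \right)} = 16 + C$ ($d{\left(c,C \right)} = \left(-4\right)^{2} + C = 16 + C$)
$\frac{1}{d{\left(-80,752 \right)}} = \frac{1}{16 + 752} = \frac{1}{768}$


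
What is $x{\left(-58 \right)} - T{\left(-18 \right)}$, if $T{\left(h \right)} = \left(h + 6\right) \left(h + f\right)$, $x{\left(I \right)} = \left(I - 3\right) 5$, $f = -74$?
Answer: $-1409$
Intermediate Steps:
$x{\left(I \right)} = -15 + 5 I$ ($x{\left(I \right)} = \left(-3 + I\right) 5 = -15 + 5 I$)
$T{\left(h \right)} = \left(-74 + h\right) \left(6 + h\right)$ ($T{\left(h \right)} = \left(h + 6\right) \left(h - 74\right) = \left(6 + h\right) \left(-74 + h\right) = \left(-74 + h\right) \left(6 + h\right)$)
$x{\left(-58 \right)} - T{\left(-18 \right)} = \left(-15 + 5 \left(-58\right)\right) - \left(-444 + \left(-18\right)^{2} - -1224\right) = \left(-15 - 290\right) - \left(-444 + 324 + 1224\right) = -305 - 1104 = -1409$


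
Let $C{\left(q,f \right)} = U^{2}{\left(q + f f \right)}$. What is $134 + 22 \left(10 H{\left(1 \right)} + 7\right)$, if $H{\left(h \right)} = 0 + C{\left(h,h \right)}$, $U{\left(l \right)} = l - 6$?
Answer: $3808$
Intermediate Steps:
$U{\left(l \right)} = -6 + l$ ($U{\left(l \right)} = l - 6 = -6 + l$)
$C{\left(q,f \right)} = \left(-6 + q + f^{2}\right)^{2}$ ($C{\left(q,f \right)} = \left(-6 + \left(q + f f\right)\right)^{2} = \left(-6 + \left(q + f^{2}\right)\right)^{2} = \left(-6 + q + f^{2}\right)^{2}$)
$H{\left(h \right)} = \left(-6 + h + h^{2}\right)^{2}$ ($H{\left(h \right)} = 0 + \left(-6 + h + h^{2}\right)^{2} = \left(-6 + h + h^{2}\right)^{2}$)
$134 + 22 \left(10 H{\left(1 \right)} + 7\right) = 134 + 22 \left(10 \left(-6 + 1 + 1^{2}\right)^{2} + 7\right) = 134 + 22 \left(10 \left(-6 + 1 + 1\right)^{2} + 7\right) = 134 + 22 \left(10 \left(-4\right)^{2} + 7\right) = 134 + 22 \left(10 \cdot 16 + 7\right) = 134 + 22 \left(160 + 7\right) = 134 + 22 \cdot 167 = 134 + 3674 = 3808$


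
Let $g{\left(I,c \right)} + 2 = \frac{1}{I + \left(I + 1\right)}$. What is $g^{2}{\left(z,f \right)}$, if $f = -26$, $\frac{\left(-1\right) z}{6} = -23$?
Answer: $\frac{305809}{76729} \approx 3.9856$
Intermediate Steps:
$z = 138$ ($z = \left(-6\right) \left(-23\right) = 138$)
$g{\left(I,c \right)} = -2 + \frac{1}{1 + 2 I}$ ($g{\left(I,c \right)} = -2 + \frac{1}{I + \left(I + 1\right)} = -2 + \frac{1}{I + \left(1 + I\right)} = -2 + \frac{1}{1 + 2 I}$)
$g^{2}{\left(z,f \right)} = \left(\frac{-1 - 552}{1 + 2 \cdot 138}\right)^{2} = \left(\frac{-1 - 552}{1 + 276}\right)^{2} = \left(\frac{1}{277} \left(-553\right)\right)^{2} = \left(- \frac{553}{277}\right)^{2} = \frac{305809}{76729}$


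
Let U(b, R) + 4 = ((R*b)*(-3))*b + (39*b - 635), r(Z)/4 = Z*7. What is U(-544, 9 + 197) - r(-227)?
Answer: -182903947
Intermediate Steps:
r(Z) = 28*Z (r(Z) = 4*(Z*7) = 4*(7*Z) = 28*Z)
U(b, R) = -639 + 39*b - 3*R*b² (U(b, R) = -4 + (((R*b)*(-3))*b + (39*b - 635)) = -4 + ((-3*R*b)*b + (-635 + 39*b)) = -4 + (-3*R*b² + (-635 + 39*b)) = -4 + (-635 + 39*b - 3*R*b²) = -639 + 39*b - 3*R*b²)
U(-544, 9 + 197) - r(-227) = (-639 + 39*(-544) - 3*(9 + 197)*(-544)²) - 28*(-227) = (-639 - 21216 - 3*206*295936) - 1*(-6356) = (-639 - 21216 - 182888448) + 6356 = -182910303 + 6356 = -182903947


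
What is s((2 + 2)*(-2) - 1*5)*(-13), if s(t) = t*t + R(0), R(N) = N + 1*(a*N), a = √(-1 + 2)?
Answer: -2197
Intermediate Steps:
a = 1 (a = √1 = 1)
R(N) = 2*N (R(N) = N + 1*(1*N) = N + 1*N = N + N = 2*N)
s(t) = t² (s(t) = t*t + 2*0 = t² + 0 = t²)
s((2 + 2)*(-2) - 1*5)*(-13) = ((2 + 2)*(-2) - 1*5)²*(-13) = (4*(-2) - 5)²*(-13) = (-8 - 5)²*(-13) = (-13)²*(-13) = 169*(-13) = -2197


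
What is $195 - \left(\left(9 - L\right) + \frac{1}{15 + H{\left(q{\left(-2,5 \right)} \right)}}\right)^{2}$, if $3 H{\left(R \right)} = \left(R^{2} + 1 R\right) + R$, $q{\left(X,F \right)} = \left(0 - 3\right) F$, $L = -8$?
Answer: $- \frac{604321}{6400} \approx -94.425$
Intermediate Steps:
$q{\left(X,F \right)} = - 3 F$
$H{\left(R \right)} = \frac{R^{2}}{3} + \frac{2 R}{3}$ ($H{\left(R \right)} = \frac{\left(R^{2} + 1 R\right) + R}{3} = \frac{\left(R^{2} + R\right) + R}{3} = \frac{\left(R + R^{2}\right) + R}{3} = \frac{R^{2} + 2 R}{3} = \frac{R^{2}}{3} + \frac{2 R}{3}$)
$195 - \left(\left(9 - L\right) + \frac{1}{15 + H{\left(q{\left(-2,5 \right)} \right)}}\right)^{2} = 195 - \left(\left(9 - -8\right) + \frac{1}{15 + \frac{\left(-3\right) 5 \left(2 - 15\right)}{3}}\right)^{2} = 195 - \left(\left(9 + 8\right) + \frac{1}{15 + \frac{1}{3} \left(-15\right) \left(2 - 15\right)}\right)^{2} = 195 - \left(17 + \frac{1}{15 + \frac{1}{3} \left(-15\right) \left(-13\right)}\right)^{2} = 195 - \left(17 + \frac{1}{15 + 65}\right)^{2} = 195 - \left(17 + \frac{1}{80}\right)^{2} = 195 - \left(\frac{1361}{80}\right)^{2} = 195 - \frac{1852321}{6400} = - \frac{604321}{6400}$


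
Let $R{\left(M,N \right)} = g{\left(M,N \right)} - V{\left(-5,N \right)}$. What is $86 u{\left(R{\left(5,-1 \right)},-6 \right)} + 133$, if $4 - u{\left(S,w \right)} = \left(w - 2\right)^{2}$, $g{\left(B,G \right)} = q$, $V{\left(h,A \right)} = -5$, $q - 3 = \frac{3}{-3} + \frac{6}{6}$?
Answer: $-5027$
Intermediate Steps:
$q = 3$ ($q = 3 + \left(\frac{3}{-3} + \frac{6}{6}\right) = 3 + \left(3 \left(- \frac{1}{3}\right) + 6 \cdot \frac{1}{6}\right) = 3 + \left(-1 + 1\right) = 3 + 0 = 3$)
$g{\left(B,G \right)} = 3$
$R{\left(M,N \right)} = 8$ ($R{\left(M,N \right)} = 3 - -5 = 3 + 5 = 8$)
$u{\left(S,w \right)} = 4 - \left(-2 + w\right)^{2}$ ($u{\left(S,w \right)} = 4 - \left(w - 2\right)^{2} = 4 - \left(-2 + w\right)^{2}$)
$86 u{\left(R{\left(5,-1 \right)},-6 \right)} + 133 = 86 \left(- 6 \left(4 - -6\right)\right) + 133 = 86 \left(- 6 \left(4 + 6\right)\right) + 133 = 86 \left(\left(-6\right) 10\right) + 133 = 86 \left(-60\right) + 133 = -5160 + 133 = -5027$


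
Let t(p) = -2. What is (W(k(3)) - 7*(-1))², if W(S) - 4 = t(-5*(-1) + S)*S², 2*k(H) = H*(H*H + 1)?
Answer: 192721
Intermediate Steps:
k(H) = H*(1 + H²)/2 (k(H) = (H*(H*H + 1))/2 = (H*(H² + 1))/2 = (H*(1 + H²))/2 = H*(1 + H²)/2)
W(S) = 4 - 2*S²
(W(k(3)) - 7*(-1))² = ((4 - 2*9*(1 + 3²)²/4) - 7*(-1))² = ((4 - 2*9*(1 + 9)²/4) + 7)² = ((4 - 2*((½)*3*10)²) + 7)² = ((4 - 2*15²) + 7)² = ((4 - 2*225) + 7)² = ((4 - 450) + 7)² = (-446 + 7)² = (-439)² = 192721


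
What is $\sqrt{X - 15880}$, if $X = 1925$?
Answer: $i \sqrt{13955} \approx 118.13 i$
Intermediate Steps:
$\sqrt{X - 15880} = \sqrt{1925 - 15880} = \sqrt{-13955} = i \sqrt{13955}$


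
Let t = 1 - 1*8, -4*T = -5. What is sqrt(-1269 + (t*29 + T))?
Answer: I*sqrt(5883)/2 ≈ 38.35*I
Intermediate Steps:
T = 5/4 (T = -1/4*(-5) = 5/4 ≈ 1.2500)
t = -7 (t = 1 - 8 = -7)
sqrt(-1269 + (t*29 + T)) = sqrt(-1269 + (-7*29 + 5/4)) = sqrt(-1269 + (-203 + 5/4)) = sqrt(-1269 - 807/4) = sqrt(-5883/4) = I*sqrt(5883)/2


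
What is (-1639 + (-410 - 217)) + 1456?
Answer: -810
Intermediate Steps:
(-1639 + (-410 - 217)) + 1456 = (-1639 - 627) + 1456 = -2266 + 1456 = -810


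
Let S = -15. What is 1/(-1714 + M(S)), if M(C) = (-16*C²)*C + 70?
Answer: 1/52356 ≈ 1.9100e-5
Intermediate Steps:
M(C) = 70 - 16*C³ (M(C) = -16*C³ + 70 = 70 - 16*C³)
1/(-1714 + M(S)) = 1/(-1714 + (70 - 16*(-15)³)) = 1/(-1714 + (70 - 16*(-3375))) = 1/(-1714 + (70 + 54000)) = 1/(-1714 + 54070) = 1/52356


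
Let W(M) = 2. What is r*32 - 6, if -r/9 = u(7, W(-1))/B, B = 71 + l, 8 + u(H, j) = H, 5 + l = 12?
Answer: -30/13 ≈ -2.3077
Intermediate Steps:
l = 7 (l = -5 + 12 = 7)
u(H, j) = -8 + H
B = 78 (B = 71 + 7 = 78)
r = 3/26 (r = -9*(-8 + 7)/78 = -(-9)/78 = -9*(-1/78) = 3/26 ≈ 0.11538)
r*32 - 6 = (3/26)*32 - 6 = 48/13 - 6 = -30/13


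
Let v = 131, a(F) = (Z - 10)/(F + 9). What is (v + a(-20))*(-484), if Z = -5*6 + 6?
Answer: -64900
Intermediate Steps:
Z = -24 (Z = -30 + 6 = -24)
a(F) = -34/(9 + F) (a(F) = (-24 - 10)/(F + 9) = -34/(9 + F))
(v + a(-20))*(-484) = (131 - 34/(9 - 20))*(-484) = (131 - 34/(-11))*(-484) = (131 - 34*(-1/11))*(-484) = (131 + 34/11)*(-484) = (1475/11)*(-484) = -64900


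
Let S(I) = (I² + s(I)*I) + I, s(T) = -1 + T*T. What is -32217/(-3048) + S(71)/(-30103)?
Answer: -45483115/30584648 ≈ -1.4871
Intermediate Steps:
s(T) = -1 + T²
S(I) = I + I² + I*(-1 + I²) (S(I) = (I² + (-1 + I²)*I) + I = (I² + I*(-1 + I²)) + I = I + I² + I*(-1 + I²))
-32217/(-3048) + S(71)/(-30103) = -32217/(-3048) + (71²*(1 + 71))/(-30103) = -32217*(-1/3048) + (5041*72)*(-1/30103) = 10739/1016 + 362952*(-1/30103) = 10739/1016 - 362952/30103 = -45483115/30584648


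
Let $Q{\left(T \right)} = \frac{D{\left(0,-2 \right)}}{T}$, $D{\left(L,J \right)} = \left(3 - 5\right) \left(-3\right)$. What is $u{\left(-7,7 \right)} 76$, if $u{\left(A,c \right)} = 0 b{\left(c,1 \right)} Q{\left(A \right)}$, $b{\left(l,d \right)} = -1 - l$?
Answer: $0$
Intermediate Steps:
$D{\left(L,J \right)} = 6$ ($D{\left(L,J \right)} = \left(-2\right) \left(-3\right) = 6$)
$Q{\left(T \right)} = \frac{6}{T}$
$u{\left(A,c \right)} = 0$ ($u{\left(A,c \right)} = 0 \left(-1 - c\right) \frac{6}{A} = 0 \frac{6}{A} = 0$)
$u{\left(-7,7 \right)} 76 = 0 \cdot 76 = 0$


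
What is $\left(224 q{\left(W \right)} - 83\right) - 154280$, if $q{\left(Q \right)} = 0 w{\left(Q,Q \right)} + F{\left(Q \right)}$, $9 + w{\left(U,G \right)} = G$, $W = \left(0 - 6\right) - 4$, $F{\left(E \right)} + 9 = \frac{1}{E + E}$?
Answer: $- \frac{781951}{5} \approx -1.5639 \cdot 10^{5}$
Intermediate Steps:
$F{\left(E \right)} = -9 + \frac{1}{2 E}$ ($F{\left(E \right)} = -9 + \frac{1}{E + E} = -9 + \frac{1}{2 E}$)
$W = -10$ ($W = -6 - 4 = -10$)
$w{\left(U,G \right)} = -9 + G$
$q{\left(Q \right)} = -9 + \frac{1}{2 Q}$ ($q{\left(Q \right)} = 0 \left(-9 + Q\right) - \left(9 - \frac{1}{2 Q}\right) = 0 - \left(9 - \frac{1}{2 Q}\right) = -9 + \frac{1}{2 Q}$)
$\left(224 q{\left(W \right)} - 83\right) - 154280 = \left(224 \left(-9 + \frac{1}{2 \left(-10\right)}\right) - 83\right) - 154280 = \left(224 \left(-9 + \frac{1}{2} \left(- \frac{1}{10}\right)\right) - 83\right) - 154280 = \left(224 \left(-9 - \frac{1}{20}\right) - 83\right) - 154280 = \left(224 \left(- \frac{181}{20}\right) - 83\right) - 154280 = \left(- \frac{10136}{5} - 83\right) - 154280 = - \frac{10551}{5} - 154280 = - \frac{781951}{5}$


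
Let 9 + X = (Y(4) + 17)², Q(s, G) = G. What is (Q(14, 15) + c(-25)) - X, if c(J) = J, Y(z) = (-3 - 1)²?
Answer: -1090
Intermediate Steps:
Y(z) = 16 (Y(z) = (-4)² = 16)
X = 1080 (X = -9 + (16 + 17)² = -9 + 33² = -9 + 1089 = 1080)
(Q(14, 15) + c(-25)) - X = (15 - 25) - 1*1080 = -10 - 1080 = -1090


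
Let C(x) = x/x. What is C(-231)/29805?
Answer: 1/29805 ≈ 3.3551e-5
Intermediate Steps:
C(x) = 1
C(-231)/29805 = 1/29805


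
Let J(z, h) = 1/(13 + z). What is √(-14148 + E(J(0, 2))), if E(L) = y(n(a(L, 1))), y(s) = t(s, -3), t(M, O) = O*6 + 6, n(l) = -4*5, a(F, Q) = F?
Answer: 4*I*√885 ≈ 119.0*I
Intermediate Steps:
n(l) = -20
t(M, O) = 6 + 6*O (t(M, O) = 6*O + 6 = 6 + 6*O)
y(s) = -12 (y(s) = 6 + 6*(-3) = 6 - 18 = -12)
E(L) = -12
√(-14148 + E(J(0, 2))) = √(-14148 - 12) = √(-14160) = 4*I*√885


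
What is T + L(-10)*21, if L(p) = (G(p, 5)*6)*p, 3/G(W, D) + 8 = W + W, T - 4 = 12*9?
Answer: 247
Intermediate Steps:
T = 112 (T = 4 + 12*9 = 4 + 108 = 112)
G(W, D) = 3/(-8 + 2*W) (G(W, D) = 3/(-8 + (W + W)) = 3/(-8 + 2*W))
L(p) = 9*p/(-4 + p) (L(p) = ((3/(2*(-4 + p)))*6)*p = (9/(-4 + p))*p = 9*p/(-4 + p))
T + L(-10)*21 = 112 + (9*(-10)/(-4 - 10))*21 = 112 + (9*(-10)/(-14))*21 = 112 + (9*(-10)*(-1/14))*21 = 112 + (45/7)*21 = 112 + 135 = 247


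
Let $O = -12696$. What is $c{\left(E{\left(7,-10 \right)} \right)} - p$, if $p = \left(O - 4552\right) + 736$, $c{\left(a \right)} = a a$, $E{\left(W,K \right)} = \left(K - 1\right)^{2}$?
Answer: $31153$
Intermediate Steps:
$E{\left(W,K \right)} = \left(-1 + K\right)^{2}$
$c{\left(a \right)} = a^{2}$
$p = -16512$ ($p = \left(-12696 - 4552\right) + 736 = -17248 + 736 = -16512$)
$c{\left(E{\left(7,-10 \right)} \right)} - p = \left(\left(-1 - 10\right)^{2}\right)^{2} - -16512 = \left(\left(-11\right)^{2}\right)^{2} + 16512 = 121^{2} + 16512 = 14641 + 16512 = 31153$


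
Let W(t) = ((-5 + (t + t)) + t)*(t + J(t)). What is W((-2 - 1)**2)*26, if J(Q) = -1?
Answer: 4576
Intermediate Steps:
W(t) = (-1 + t)*(-5 + 3*t) (W(t) = ((-5 + (t + t)) + t)*(t - 1) = ((-5 + 2*t) + t)*(-1 + t) = (-5 + 3*t)*(-1 + t) = (-1 + t)*(-5 + 3*t))
W((-2 - 1)**2)*26 = (5 - 8*(-2 - 1)**2 + 3*((-2 - 1)**2)**2)*26 = (5 - 8*(-3)**2 + 3*((-3)**2)**2)*26 = (5 - 8*9 + 3*9**2)*26 = (5 - 72 + 3*81)*26 = (5 - 72 + 243)*26 = 176*26 = 4576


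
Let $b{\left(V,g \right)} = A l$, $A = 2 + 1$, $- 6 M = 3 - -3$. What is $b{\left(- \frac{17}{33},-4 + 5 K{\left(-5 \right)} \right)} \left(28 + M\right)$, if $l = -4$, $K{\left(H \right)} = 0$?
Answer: $-324$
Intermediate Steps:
$M = -1$ ($M = - \frac{3 - -3}{6} = - \frac{3 + 3}{6} = \left(- \frac{1}{6}\right) 6 = -1$)
$A = 3$
$b{\left(V,g \right)} = -12$ ($b{\left(V,g \right)} = 3 \left(-4\right) = -12$)
$b{\left(- \frac{17}{33},-4 + 5 K{\left(-5 \right)} \right)} \left(28 + M\right) = - 12 \left(28 - 1\right) = \left(-12\right) 27 = -324$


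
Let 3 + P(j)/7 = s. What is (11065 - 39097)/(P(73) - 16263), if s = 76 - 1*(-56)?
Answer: 73/40 ≈ 1.8250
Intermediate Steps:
s = 132 (s = 76 + 56 = 132)
P(j) = 903 (P(j) = -21 + 7*132 = -21 + 924 = 903)
(11065 - 39097)/(P(73) - 16263) = (11065 - 39097)/(903 - 16263) = -28032/(-15360) = -28032*(-1/15360) = 73/40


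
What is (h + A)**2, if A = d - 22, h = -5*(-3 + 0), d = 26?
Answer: 361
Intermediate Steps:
h = 15 (h = -5*(-3) = 15)
A = 4 (A = 26 - 22 = 4)
(h + A)**2 = (15 + 4)**2 = 19**2 = 361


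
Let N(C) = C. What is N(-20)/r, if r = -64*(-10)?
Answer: -1/32 ≈ -0.031250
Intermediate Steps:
r = 640
N(-20)/r = -20/640 = -20*1/640 = -1/32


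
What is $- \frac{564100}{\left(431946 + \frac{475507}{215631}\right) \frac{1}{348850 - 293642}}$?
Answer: $- \frac{100229256410400}{1390170499} \approx -72099.0$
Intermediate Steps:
$- \frac{564100}{\left(431946 + \frac{475507}{215631}\right) \frac{1}{348850 - 293642}} = - \frac{564100}{\left(431946 + 475507 \cdot \frac{1}{215631}\right) \frac{1}{55208}} = - \frac{564100}{\left(431946 + \frac{475507}{215631}\right) \frac{1}{55208}} = - \frac{564100}{\frac{93141423433}{215631} \cdot \frac{1}{55208}} = - \frac{564100}{\frac{1390170499}{177679944}} = \left(-564100\right) \frac{177679944}{1390170499} = - \frac{100229256410400}{1390170499}$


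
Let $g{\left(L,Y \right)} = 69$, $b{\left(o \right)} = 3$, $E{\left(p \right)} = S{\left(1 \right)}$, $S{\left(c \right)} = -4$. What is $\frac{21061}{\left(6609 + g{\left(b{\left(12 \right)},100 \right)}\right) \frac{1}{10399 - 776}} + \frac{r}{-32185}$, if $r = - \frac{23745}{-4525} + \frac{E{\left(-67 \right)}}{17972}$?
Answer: $\frac{26523325974926152919}{873946658065950} \approx 30349.0$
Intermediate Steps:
$E{\left(p \right)} = -4$
$r = \frac{21336352}{4066165}$ ($r = - \frac{23745}{-4525} - \frac{4}{17972} = \left(-23745\right) \left(- \frac{1}{4525}\right) - \frac{1}{4493} = \frac{4749}{905} - \frac{1}{4493} = \frac{21336352}{4066165} \approx 5.2473$)
$\frac{21061}{\left(6609 + g{\left(b{\left(12 \right)},100 \right)}\right) \frac{1}{10399 - 776}} + \frac{r}{-32185} = \frac{21061}{\left(6609 + 69\right) \frac{1}{10399 - 776}} + \frac{21336352}{4066165 \left(-32185\right)} = \frac{21061}{6678 \cdot \frac{1}{9623}} + \frac{21336352}{4066165} \left(- \frac{1}{32185}\right) = \frac{21061}{6678 \cdot \frac{1}{9623}} - \frac{21336352}{130869520525} = \frac{21061}{\frac{6678}{9623}} - \frac{21336352}{130869520525} = 21061 \cdot \frac{9623}{6678} - \frac{21336352}{130869520525} = \frac{202670003}{6678} - \frac{21336352}{130869520525} = \frac{26523325974926152919}{873946658065950}$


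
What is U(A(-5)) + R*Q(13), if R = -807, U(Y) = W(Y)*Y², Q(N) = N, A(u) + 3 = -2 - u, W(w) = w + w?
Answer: -10491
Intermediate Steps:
W(w) = 2*w
A(u) = -5 - u (A(u) = -3 + (-2 - u) = -5 - u)
U(Y) = 2*Y³ (U(Y) = (2*Y)*Y² = 2*Y³)
U(A(-5)) + R*Q(13) = 2*(-5 - 1*(-5))³ - 807*13 = 2*(-5 + 5)³ - 10491 = 2*0³ - 10491 = 2*0 - 10491 = 0 - 10491 = -10491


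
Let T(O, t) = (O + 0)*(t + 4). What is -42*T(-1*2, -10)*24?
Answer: -12096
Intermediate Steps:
T(O, t) = O*(4 + t)
-42*T(-1*2, -10)*24 = -42*(-1*2)*(4 - 10)*24 = -(-84)*(-6)*24 = -42*12*24 = -504*24 = -12096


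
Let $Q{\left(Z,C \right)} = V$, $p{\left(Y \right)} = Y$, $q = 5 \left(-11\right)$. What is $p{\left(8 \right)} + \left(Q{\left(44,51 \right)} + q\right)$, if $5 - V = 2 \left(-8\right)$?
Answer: $-26$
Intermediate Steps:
$q = -55$
$V = 21$ ($V = 5 - 2 \left(-8\right) = 5 - -16 = 5 + 16 = 21$)
$Q{\left(Z,C \right)} = 21$
$p{\left(8 \right)} + \left(Q{\left(44,51 \right)} + q\right) = 8 + \left(21 - 55\right) = 8 - 34 = -26$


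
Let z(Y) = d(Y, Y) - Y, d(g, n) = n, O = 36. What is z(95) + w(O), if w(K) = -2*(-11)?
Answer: 22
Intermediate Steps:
w(K) = 22
z(Y) = 0 (z(Y) = Y - Y = 0)
z(95) + w(O) = 0 + 22 = 22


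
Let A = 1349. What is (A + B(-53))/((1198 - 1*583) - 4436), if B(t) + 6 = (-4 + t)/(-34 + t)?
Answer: -38966/110809 ≈ -0.35165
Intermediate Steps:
B(t) = -6 + (-4 + t)/(-34 + t)
(A + B(-53))/((1198 - 1*583) - 4436) = (1349 + 5*(40 - 1*(-53))/(-34 - 53))/((1198 - 1*583) - 4436) = (1349 + 5*(40 + 53)/(-87))/((1198 - 583) - 4436) = (1349 + 5*(-1/87)*93)/(615 - 4436) = (1349 - 155/29)/(-3821) = (38966/29)*(-1/3821) = -38966/110809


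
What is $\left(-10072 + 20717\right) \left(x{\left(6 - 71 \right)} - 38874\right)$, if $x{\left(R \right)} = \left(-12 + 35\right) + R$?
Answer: $-414260820$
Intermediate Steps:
$x{\left(R \right)} = 23 + R$
$\left(-10072 + 20717\right) \left(x{\left(6 - 71 \right)} - 38874\right) = \left(-10072 + 20717\right) \left(\left(23 + \left(6 - 71\right)\right) - 38874\right) = 10645 \left(\left(23 + \left(6 - 71\right)\right) - 38874\right) = 10645 \left(\left(23 - 65\right) - 38874\right) = 10645 \left(-42 - 38874\right) = 10645 \left(-38916\right) = -414260820$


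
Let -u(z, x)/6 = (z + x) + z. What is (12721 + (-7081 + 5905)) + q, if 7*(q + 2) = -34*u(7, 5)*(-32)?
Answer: -43231/7 ≈ -6175.9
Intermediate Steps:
u(z, x) = -12*z - 6*x (u(z, x) = -6*((z + x) + z) = -6*((x + z) + z) = -6*(x + 2*z) = -12*z - 6*x)
q = -124046/7 (q = -2 + (-34*(-12*7 - 6*5)*(-32))/7 = -2 + (-34*(-84 - 30)*(-32))/7 = -2 + (-34*(-114)*(-32))/7 = -2 + (3876*(-32))/7 = -2 + (1/7)*(-124032) = -2 - 124032/7 = -124046/7 ≈ -17721.)
(12721 + (-7081 + 5905)) + q = (12721 + (-7081 + 5905)) - 124046/7 = (12721 - 1176) - 124046/7 = 11545 - 124046/7 = -43231/7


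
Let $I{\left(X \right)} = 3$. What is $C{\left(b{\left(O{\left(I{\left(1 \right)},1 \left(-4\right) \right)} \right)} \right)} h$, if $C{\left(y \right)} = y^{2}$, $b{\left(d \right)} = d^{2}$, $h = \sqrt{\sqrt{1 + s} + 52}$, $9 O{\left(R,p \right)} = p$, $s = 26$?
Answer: $\frac{256 \sqrt{52 + 3 \sqrt{3}}}{6561} \approx 0.29509$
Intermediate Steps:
$O{\left(R,p \right)} = \frac{p}{9}$
$h = \sqrt{52 + 3 \sqrt{3}}$ ($h = \sqrt{\sqrt{1 + 26} + 52} = \sqrt{\sqrt{27} + 52} = \sqrt{3 \sqrt{3} + 52} = \sqrt{52 + 3 \sqrt{3}} \approx 7.5628$)
$C{\left(b{\left(O{\left(I{\left(1 \right)},1 \left(-4\right) \right)} \right)} \right)} h = \left(\left(\frac{1 \left(-4\right)}{9}\right)^{2}\right)^{2} \sqrt{52 + 3 \sqrt{3}} = \left(\left(\frac{1}{9} \left(-4\right)\right)^{2}\right)^{2} \sqrt{52 + 3 \sqrt{3}} = \left(\left(- \frac{4}{9}\right)^{2}\right)^{2} \sqrt{52 + 3 \sqrt{3}} = \left(\frac{16}{81}\right)^{2} \sqrt{52 + 3 \sqrt{3}} = \frac{256 \sqrt{52 + 3 \sqrt{3}}}{6561}$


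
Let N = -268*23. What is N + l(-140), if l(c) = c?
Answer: -6304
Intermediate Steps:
N = -6164
N + l(-140) = -6164 - 140 = -6304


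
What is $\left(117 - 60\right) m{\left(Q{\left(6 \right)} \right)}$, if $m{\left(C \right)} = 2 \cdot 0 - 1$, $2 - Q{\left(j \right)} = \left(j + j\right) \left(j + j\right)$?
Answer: $-57$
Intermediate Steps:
$Q{\left(j \right)} = 2 - 4 j^{2}$ ($Q{\left(j \right)} = 2 - \left(j + j\right) \left(j + j\right) = 2 - 2 j 2 j = 2 - 4 j^{2}$)
$m{\left(C \right)} = -1$ ($m{\left(C \right)} = 0 - 1 = -1$)
$\left(117 - 60\right) m{\left(Q{\left(6 \right)} \right)} = \left(117 - 60\right) \left(-1\right) = 57 \left(-1\right) = -57$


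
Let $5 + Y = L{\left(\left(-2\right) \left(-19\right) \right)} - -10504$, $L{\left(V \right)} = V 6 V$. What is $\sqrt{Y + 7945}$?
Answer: $6 \sqrt{753} \approx 164.65$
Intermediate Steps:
$L{\left(V \right)} = 6 V^{2}$ ($L{\left(V \right)} = 6 V V = 6 V^{2}$)
$Y = 19163$ ($Y = -5 + \left(6 \left(\left(-2\right) \left(-19\right)\right)^{2} - -10504\right) = -5 + \left(6 \cdot 38^{2} + 10504\right) = -5 + \left(6 \cdot 1444 + 10504\right) = -5 + \left(8664 + 10504\right) = -5 + 19168 = 19163$)
$\sqrt{Y + 7945} = \sqrt{19163 + 7945} = \sqrt{27108} = 6 \sqrt{753}$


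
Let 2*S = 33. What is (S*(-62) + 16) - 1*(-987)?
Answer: -20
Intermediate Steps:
S = 33/2 (S = (½)*33 = 33/2 ≈ 16.500)
(S*(-62) + 16) - 1*(-987) = ((33/2)*(-62) + 16) - 1*(-987) = (-1023 + 16) + 987 = -1007 + 987 = -20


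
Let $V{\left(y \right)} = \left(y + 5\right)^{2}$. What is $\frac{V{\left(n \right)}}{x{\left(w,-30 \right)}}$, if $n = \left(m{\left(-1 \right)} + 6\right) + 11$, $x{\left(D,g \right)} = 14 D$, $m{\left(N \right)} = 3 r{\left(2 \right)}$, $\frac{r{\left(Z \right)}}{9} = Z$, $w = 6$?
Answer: $\frac{1444}{21} \approx 68.762$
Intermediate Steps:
$r{\left(Z \right)} = 9 Z$
$m{\left(N \right)} = 54$ ($m{\left(N \right)} = 3 \cdot 9 \cdot 2 = 3 \cdot 18 = 54$)
$n = 71$ ($n = \left(54 + 6\right) + 11 = 60 + 11 = 71$)
$V{\left(y \right)} = \left(5 + y\right)^{2}$
$\frac{V{\left(n \right)}}{x{\left(w,-30 \right)}} = \frac{\left(5 + 71\right)^{2}}{14 \cdot 6} = \frac{76^{2}}{84} = 5776 \cdot \frac{1}{84} = \frac{1444}{21}$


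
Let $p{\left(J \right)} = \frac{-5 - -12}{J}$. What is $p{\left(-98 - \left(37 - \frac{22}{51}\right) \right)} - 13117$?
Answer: $- \frac{90022328}{6863} \approx -13117.0$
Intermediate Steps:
$p{\left(J \right)} = \frac{7}{J}$ ($p{\left(J \right)} = \frac{-5 + 12}{J} = \frac{7}{J}$)
$p{\left(-98 - \left(37 - \frac{22}{51}\right) \right)} - 13117 = \frac{7}{-98 - \left(37 - \frac{22}{51}\right)} - 13117 = \frac{7}{-98 - \frac{1865}{51}} - 13117 = \frac{7}{- \frac{6863}{51}} - 13117 = 7 \left(- \frac{51}{6863}\right) - 13117 = - \frac{357}{6863} - 13117 = - \frac{90022328}{6863}$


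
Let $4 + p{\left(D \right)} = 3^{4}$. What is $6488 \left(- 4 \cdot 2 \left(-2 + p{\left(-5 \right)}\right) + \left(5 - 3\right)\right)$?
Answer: $-3879824$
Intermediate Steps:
$p{\left(D \right)} = 77$ ($p{\left(D \right)} = -4 + 3^{4} = -4 + 81 = 77$)
$6488 \left(- 4 \cdot 2 \left(-2 + p{\left(-5 \right)}\right) + \left(5 - 3\right)\right) = 6488 \left(- 4 \cdot 2 \left(-2 + 77\right) + \left(5 - 3\right)\right) = 6488 \left(- 4 \cdot 2 \cdot 75 + 2\right) = 6488 \left(\left(-4\right) 150 + 2\right) = 6488 \left(-600 + 2\right) = 6488 \left(-598\right) = -3879824$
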